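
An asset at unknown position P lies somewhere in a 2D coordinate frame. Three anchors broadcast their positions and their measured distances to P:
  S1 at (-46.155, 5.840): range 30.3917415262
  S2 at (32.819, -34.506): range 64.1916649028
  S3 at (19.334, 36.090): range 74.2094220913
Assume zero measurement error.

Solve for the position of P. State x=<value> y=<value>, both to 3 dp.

eq1: (x + 46.155)² + (y − 5.840)² = 30.3917415262²
eq2: (x − 32.819)² + (y + 34.506)² = 64.1916649028²
eq3: (x − 19.334)² + (y − 36.090)² = 74.2094220913²
eq3−eq1, eq3−eq2 (x²,y² cancel):
  -130.978·x − 60.500·y = 5071.478343
  26.970·x − 141.192·y = 1977.927625
det = -130.978·-141.192 − -60.500·26.970 = 20124.730776
x = (5071.478343·-141.192 − -60.500·1977.927625) / 20124.730776 = -29.634560
y = (-130.978·1977.927625 − 5071.478343·26.970) / 20124.730776 = -19.669469

x=-29.635 y=-19.669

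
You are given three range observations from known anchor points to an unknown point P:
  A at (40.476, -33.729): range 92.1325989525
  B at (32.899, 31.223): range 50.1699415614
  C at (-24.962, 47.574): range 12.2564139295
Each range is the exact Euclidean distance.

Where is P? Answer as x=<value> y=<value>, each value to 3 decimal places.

eq1: (x − 40.476)² + (y + 33.729)² = 92.1325989525²
eq2: (x − 32.899)² + (y − 31.223)² = 50.1699415614²
eq3: (x + 24.962)² + (y − 47.574)² = 12.2564139295²
eq1−eq3, eq1−eq2 (x²,y² cancel):
  -130.876·x + 162.606·y = 8448.631010
  -15.154·x + 129.904·y = 5252.660666
det = -130.876·129.904 − 162.606·-15.154 = -14537.184580
x = (8448.631010·129.904 − 162.606·5252.660666) / -14537.184580 = -16.743051
y = (-130.876·5252.660666 − 8448.631010·-15.154) / -14537.184580 = 38.481775

x=-16.743 y=38.482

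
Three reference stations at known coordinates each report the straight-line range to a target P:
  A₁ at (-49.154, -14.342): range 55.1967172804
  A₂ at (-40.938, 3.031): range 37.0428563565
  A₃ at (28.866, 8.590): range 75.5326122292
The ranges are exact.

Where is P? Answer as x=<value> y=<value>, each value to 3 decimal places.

eq1: (x + 49.154)² + (y + 14.342)² = 55.1967172804²
eq2: (x + 40.938)² + (y − 3.031)² = 37.0428563565²
eq3: (x − 28.866)² + (y − 8.590)² = 75.5326122292²
eq1−eq3, eq1−eq2 (x²,y² cancel):
  156.040·x + 45.864·y = -4373.272536
  16.432·x + 34.746·y = 737.802516
det = 156.040·34.746 − 45.864·16.432 = 4668.128592
x = (-4373.272536·34.746 − 45.864·737.802516) / 4668.128592 = -39.800168
y = (156.040·737.802516 − -4373.272536·16.432) / 4668.128592 = 40.056377

x=-39.800 y=40.056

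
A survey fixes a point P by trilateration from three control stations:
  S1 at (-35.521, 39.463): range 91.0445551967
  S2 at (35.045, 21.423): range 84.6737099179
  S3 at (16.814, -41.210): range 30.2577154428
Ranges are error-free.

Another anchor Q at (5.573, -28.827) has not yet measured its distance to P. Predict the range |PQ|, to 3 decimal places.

26.823

eq1: (x + 35.521)² + (y − 39.463)² = 91.0445551967²
eq2: (x − 35.045)² + (y − 21.423)² = 84.6737099179²
eq3: (x − 16.814)² + (y + 41.210)² = 30.2577154428²
eq3−eq2, eq3−eq1 (x²,y² cancel):
  36.462·x + 125.266·y = -6547.985549
  -104.670·x + 161.346·y = -6535.486573
det = 36.462·161.346 − 125.266·-104.670 = 18994.590072
x = (-6547.985549·161.346 − 125.266·-6535.486573) / 18994.590072 = -12.520250
y = (36.462·-6535.486573 − -6547.985549·-104.670) / 18994.590072 = -48.628297
|P − Q| = √((-12.520250 − 5.573)² + (-48.628297 − -28.827)²) = 26.822696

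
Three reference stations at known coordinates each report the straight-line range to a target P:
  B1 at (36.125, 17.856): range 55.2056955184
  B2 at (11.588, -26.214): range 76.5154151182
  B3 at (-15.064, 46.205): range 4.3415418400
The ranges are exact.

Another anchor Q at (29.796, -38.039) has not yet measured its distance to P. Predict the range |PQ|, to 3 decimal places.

eq1: (x − 36.125)² + (y − 17.856)² = 55.2056955184²
eq2: (x − 11.588)² + (y + 26.214)² = 76.5154151182²
eq3: (x + 15.064)² + (y − 46.205)² = 4.3415418400²
eq1−eq2, eq1−eq3 (x²,y² cancel):
  -49.074·x − 88.140·y = -3609.336754
  -102.378·x + 56.698·y = 3766.793592
det = -49.074·56.698 − -88.140·-102.378 = -11805.994572
x = (-3609.336754·56.698 − -88.140·3766.793592) / -11805.994572 = -10.787995
y = (-49.074·3766.793592 − -3609.336754·-102.378) / -11805.994572 = 46.956510
|P − Q| = √((-10.787995 − 29.796)² + (46.956510 − -38.039)²) = 94.187565

94.188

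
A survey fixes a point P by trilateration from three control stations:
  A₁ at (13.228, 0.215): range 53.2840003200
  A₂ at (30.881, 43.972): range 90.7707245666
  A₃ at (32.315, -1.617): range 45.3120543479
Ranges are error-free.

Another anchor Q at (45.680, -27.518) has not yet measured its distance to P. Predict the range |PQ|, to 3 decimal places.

20.074

eq1: (x − 13.228)² + (y − 0.215)² = 53.2840003200²
eq2: (x − 30.881)² + (y − 43.972)² = 90.7707245666²
eq3: (x − 32.315)² + (y + 1.617)² = 45.3120543479²
eq1−eq3, eq1−eq2 (x²,y² cancel):
  38.174·x − 3.664·y = 1657.850126
  35.306·x + 87.514·y = -2687.993012
det = 38.174·87.514 − -3.664·35.306 = 3470.120620
x = (1657.850126·87.514 − -3.664·-2687.993012) / 3470.120620 = 38.971639
y = (38.174·-2687.993012 − 1657.850126·35.306) / 3470.120620 = -46.437435
|P − Q| = √((38.971639 − 45.680)² + (-46.437435 − -27.518)²) = 20.073543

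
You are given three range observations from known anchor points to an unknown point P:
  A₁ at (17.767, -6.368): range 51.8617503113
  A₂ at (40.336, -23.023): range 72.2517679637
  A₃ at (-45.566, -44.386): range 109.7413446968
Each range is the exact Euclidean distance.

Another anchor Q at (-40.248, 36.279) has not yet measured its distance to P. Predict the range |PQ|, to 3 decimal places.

58.382

eq1: (x − 17.767)² + (y + 6.368)² = 51.8617503113²
eq2: (x − 40.336)² + (y + 23.023)² = 72.2517679637²
eq3: (x + 45.566)² + (y + 44.386)² = 109.7413446968²
eq2−eq1, eq2−eq3 (x²,y² cancel):
  -45.138·x + 33.310·y = 729.843117
  -171.804·x − 42.726·y = -4933.518835
det = -45.138·-42.726 − 33.310·-171.804 = 7651.357428
x = (729.843117·-42.726 − 33.310·-4933.518835) / 7651.357428 = 17.402433
y = (-45.138·-4933.518835 − 729.843117·-171.804) / 7651.357428 = 45.492469
|P − Q| = √((17.402433 − -40.248)² + (45.492469 − 36.279)²) = 58.382022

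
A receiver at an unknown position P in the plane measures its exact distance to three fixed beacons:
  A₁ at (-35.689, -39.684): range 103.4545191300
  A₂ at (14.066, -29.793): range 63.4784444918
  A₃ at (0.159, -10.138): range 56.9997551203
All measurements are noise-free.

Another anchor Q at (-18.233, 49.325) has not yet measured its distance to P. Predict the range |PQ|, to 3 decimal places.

66.571

eq1: (x + 35.689)² + (y + 39.684)² = 103.4545191300²
eq2: (x − 14.066)² + (y + 29.793)² = 63.4784444918²
eq3: (x − 0.159)² + (y + 10.138)² = 56.9997551203²
eq1−eq3, eq1−eq2 (x²,y² cancel):
  71.696·x + 59.092·y = 4708.145193
  99.510·x + 19.782·y = 4910.275241
det = 71.696·19.782 − 59.092·99.510 = -4461.954648
x = (4708.145193·19.782 − 59.092·4910.275241) / -4461.954648 = 44.155863
y = (71.696·4910.275241 − 4708.145193·99.510) / -4461.954648 = 26.100766
|P − Q| = √((44.155863 − -18.233)² + (26.100766 − 49.325)²) = 66.571279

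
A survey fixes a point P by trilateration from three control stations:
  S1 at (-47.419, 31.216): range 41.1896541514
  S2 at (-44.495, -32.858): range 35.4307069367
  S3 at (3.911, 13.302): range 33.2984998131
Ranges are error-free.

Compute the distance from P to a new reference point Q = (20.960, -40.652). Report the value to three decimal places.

59.182

eq1: (x + 47.419)² + (y − 31.216)² = 41.1896541514²
eq2: (x + 44.495)² + (y + 32.858)² = 35.4307069367²
eq3: (x − 3.911)² + (y − 13.302)² = 33.2984998131²
eq2−eq3, eq2−eq1 (x²,y² cancel):
  96.812·x + 92.320·y = -2720.669160
  -5.848·x + 128.148·y = -277.705587
det = 96.812·128.148 − 92.320·-5.848 = 12946.151536
x = (-2720.669160·128.148 − 92.320·-277.705587) / 12946.151536 = -24.950313
y = (96.812·-277.705587 − -2720.669160·-5.848) / 12946.151536 = -3.305670
|P − Q| = √((-24.950313 − 20.960)² + (-3.305670 − -40.652)²) = 59.181967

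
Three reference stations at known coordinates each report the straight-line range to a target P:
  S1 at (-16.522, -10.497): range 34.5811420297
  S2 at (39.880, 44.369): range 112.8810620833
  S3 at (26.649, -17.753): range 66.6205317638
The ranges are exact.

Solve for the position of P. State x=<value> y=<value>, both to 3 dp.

eq1: (x + 16.522)² + (y + 10.497)² = 34.5811420297²
eq2: (x − 39.880)² + (y − 44.369)² = 112.8810620833²
eq3: (x − 26.649)² + (y + 17.753)² = 66.6205317638²
eq2−eq3, eq2−eq1 (x²,y² cancel):
  -26.462·x − 124.244·y = 5770.154574
  -112.804·x − 109.732·y = 8370.419725
det = -26.462·-109.732 − -124.244·-112.804 = -11111.491992
x = (5770.154574·-109.732 − -124.244·8370.419725) / -11111.491992 = -36.611089
y = (-26.462·8370.419725 − 5770.154574·-112.804) / -11111.491992 = -38.644538

x=-36.611 y=-38.645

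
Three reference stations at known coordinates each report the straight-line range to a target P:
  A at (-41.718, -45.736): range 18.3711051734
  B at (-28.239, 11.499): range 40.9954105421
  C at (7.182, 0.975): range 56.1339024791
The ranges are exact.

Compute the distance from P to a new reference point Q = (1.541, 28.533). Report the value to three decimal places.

70.413

eq1: (x + 41.718)² + (y + 45.736)² = 18.3711051734²
eq2: (x + 28.239)² + (y − 11.499)² = 40.9954105421²
eq3: (x − 7.182)² + (y − 0.975)² = 56.1339024791²
eq2−eq3, eq2−eq1 (x²,y² cancel):
  70.842·x − 21.048·y = -2347.527695
  -26.958·x − 114.470·y = 4245.631278
det = 70.842·-114.470 − -21.048·-26.958 = -8676.695724
x = (-2347.527695·-114.470 − -21.048·4245.631278) / -8676.695724 = -41.269575
y = (70.842·4245.631278 − -2347.527695·-26.958) / -8676.695724 = -27.370369
|P − Q| = √((-41.269575 − 1.541)² + (-27.370369 − 28.533)²) = 70.412584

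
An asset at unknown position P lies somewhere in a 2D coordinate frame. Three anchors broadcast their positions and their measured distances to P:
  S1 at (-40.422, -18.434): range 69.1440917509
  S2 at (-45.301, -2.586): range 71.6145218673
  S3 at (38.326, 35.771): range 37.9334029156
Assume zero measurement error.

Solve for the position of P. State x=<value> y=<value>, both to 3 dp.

x=26.274 y=-0.197

eq1: (x + 40.422)² + (y + 18.434)² = 69.1440917509²
eq2: (x + 45.301)² + (y + 2.586)² = 71.6145218673²
eq3: (x − 38.326)² + (y − 35.771)² = 37.9334029156²
eq3−eq2, eq3−eq1 (x²,y² cancel):
  -167.254·x − 76.714·y = -4379.275406
  -157.496·x − 108.410·y = -4116.658644
det = -167.254·-108.410 − -76.714·-157.496 = 6049.857996
x = (-4379.275406·-108.410 − -76.714·-4116.658644) / 6049.857996 = 26.273657
y = (-167.254·-4116.658644 − -4379.275406·-157.496) / 6049.857996 = -0.196820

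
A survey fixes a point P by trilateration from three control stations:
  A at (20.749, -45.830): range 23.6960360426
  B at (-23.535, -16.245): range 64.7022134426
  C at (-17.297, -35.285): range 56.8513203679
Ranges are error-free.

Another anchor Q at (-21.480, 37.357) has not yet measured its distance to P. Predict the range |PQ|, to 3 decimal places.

91.712

eq1: (x − 20.749)² + (y + 45.830)² = 23.6960360426²
eq2: (x + 23.535)² + (y + 16.245)² = 64.7022134426²
eq3: (x + 17.297)² + (y + 35.285)² = 56.8513203679²
eq3−eq1, eq3−eq2 (x²,y² cancel):
  76.092·x − 21.090·y = 3657.262970
  -12.476·x + 38.080·y = -1680.724981
det = 76.092·38.080 − -21.090·-12.476 = 2634.464520
x = (3657.262970·38.080 − -21.090·-1680.724981) / 2634.464520 = 39.409179
y = (76.092·-1680.724981 − 3657.262970·-12.476) / 2634.464520 = -31.225212
|P − Q| = √((39.409179 − -21.480)² + (-31.225212 − 37.357)²) = 91.711569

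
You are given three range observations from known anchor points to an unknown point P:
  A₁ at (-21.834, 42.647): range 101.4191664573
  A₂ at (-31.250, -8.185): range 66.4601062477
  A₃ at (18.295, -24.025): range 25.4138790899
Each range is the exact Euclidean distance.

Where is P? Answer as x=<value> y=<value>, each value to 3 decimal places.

eq1: (x + 21.834)² + (y − 42.647)² = 101.4191664573²
eq2: (x + 31.250)² + (y + 8.185)² = 66.4601062477²
eq3: (x − 18.295)² + (y + 24.025)² = 25.4138790899²
eq3−eq2, eq3−eq1 (x²,y² cancel):
  -99.090·x + 31.680·y = -3639.431397
  -80.258·x + 133.344·y = -8256.399560
det = -99.090·133.344 − 31.680·-80.258 = -10670.483520
x = (-3639.431397·133.344 − 31.680·-8256.399560) / -10670.483520 = 20.967522
y = (-99.090·-8256.399560 − -3639.431397·-80.258) / -10670.483520 = -49.297967

x=20.968 y=-49.298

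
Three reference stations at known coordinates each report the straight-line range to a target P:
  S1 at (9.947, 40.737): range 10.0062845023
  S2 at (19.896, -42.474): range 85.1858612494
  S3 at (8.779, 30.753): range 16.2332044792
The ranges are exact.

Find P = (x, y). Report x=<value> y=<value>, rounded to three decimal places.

x=19.756 y=42.712

eq1: (x − 9.947)² + (y − 40.737)² = 10.0062845023²
eq2: (x − 19.896)² + (y + 42.474)² = 85.1858612494²
eq3: (x − 8.779)² + (y − 30.753)² = 16.2332044792²
eq2−eq1, eq2−eq3 (x²,y² cancel):
  -19.898·x + 166.422·y = 6715.059713
  -22.234·x + 146.454·y = 5816.040387
det = -19.898·146.454 − 166.422·-22.234 = 786.085056
x = (6715.059713·146.454 − 166.422·5816.040387) / 786.085056 = 19.756490
y = (-19.898·5816.040387 − 6715.059713·-22.234) / 786.085056 = 42.711747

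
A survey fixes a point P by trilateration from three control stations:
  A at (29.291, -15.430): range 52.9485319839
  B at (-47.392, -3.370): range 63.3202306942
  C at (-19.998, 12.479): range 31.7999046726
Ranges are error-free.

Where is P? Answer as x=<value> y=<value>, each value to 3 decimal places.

eq1: (x − 29.291)² + (y + 15.430)² = 52.9485319839²
eq2: (x + 47.392)² + (y + 3.370)² = 63.3202306942²
eq3: (x + 19.998)² + (y − 12.479)² = 31.7999046726²
eq1−eq2, eq1−eq3 (x²,y² cancel):
  -153.366·x + 24.120·y = -44.593593
  -98.578·x + 55.818·y = 1251.910966
det = -153.366·55.818 − 24.120·-98.578 = -6182.882028
x = (-44.593593·55.818 − 24.120·1251.910966) / -6182.882028 = 5.286405
y = (-153.366·1251.910966 − -44.593593·-98.578) / -6182.882028 = 31.764560

x=5.286 y=31.765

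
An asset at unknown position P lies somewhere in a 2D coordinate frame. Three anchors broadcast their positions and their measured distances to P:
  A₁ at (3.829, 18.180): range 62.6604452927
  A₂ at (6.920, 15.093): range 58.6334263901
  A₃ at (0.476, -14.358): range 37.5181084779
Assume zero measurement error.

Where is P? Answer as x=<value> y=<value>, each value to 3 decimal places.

eq1: (x − 3.829)² + (y − 18.180)² = 62.6604452927²
eq2: (x − 6.920)² + (y − 15.093)² = 58.6334263901²
eq3: (x − 0.476)² + (y + 14.358)² = 37.5181084779²
eq2−eq3, eq2−eq1 (x²,y² cancel):
  -12.888·x − 58.902·y = 1960.963917
  -6.182·x + 6.174·y = -418.964122
det = -12.888·6.174 − -58.902·-6.182 = -443.702676
x = (1960.963917·6.174 − -58.902·-418.964122) / -443.702676 = 28.331660
y = (-12.888·-418.964122 − 1960.963917·-6.182) / -443.702676 = -39.491059

x=28.332 y=-39.491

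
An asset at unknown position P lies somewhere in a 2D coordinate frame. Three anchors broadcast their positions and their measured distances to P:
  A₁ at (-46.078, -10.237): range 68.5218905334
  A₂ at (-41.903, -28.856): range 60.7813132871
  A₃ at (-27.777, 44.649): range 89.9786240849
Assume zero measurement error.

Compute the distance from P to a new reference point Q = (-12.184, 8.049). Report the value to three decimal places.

eq1: (x + 46.078)² + (y + 10.237)² = 68.5218905334²
eq2: (x + 41.903)² + (y + 28.856)² = 60.7813132871²
eq3: (x + 27.777)² + (y − 44.649)² = 89.9786240849²
eq1−eq3, eq1−eq2 (x²,y² cancel):
  36.602·x + 109.772·y = -2863.786633
  8.350·x − 37.238·y = 1361.433329
det = 36.602·-37.238 − 109.772·8.350 = -2279.581476
x = (-2863.786633·-37.238 − 109.772·1361.433329) / -2279.581476 = 18.777821
y = (36.602·1361.433329 − -2863.786633·8.350) / -2279.581476 = -32.349711
|P − Q| = √((18.777821 − -12.184)² + (-32.349711 − 8.049)²) = 50.898823

50.899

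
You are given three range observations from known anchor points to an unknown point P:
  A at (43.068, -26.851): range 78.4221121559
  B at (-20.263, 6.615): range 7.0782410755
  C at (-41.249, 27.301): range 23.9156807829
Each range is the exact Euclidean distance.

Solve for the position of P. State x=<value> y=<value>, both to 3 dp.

eq1: (x − 43.068)² + (y + 26.851)² = 78.4221121559²
eq2: (x + 20.263)² + (y − 6.615)² = 7.0782410755²
eq3: (x + 41.249)² + (y − 27.301)² = 23.9156807829²
eq1−eq2, eq1−eq3 (x²,y² cancel):
  -126.662·x + 66.932·y = 3978.444747
  -168.634·x + 108.304·y = 5449.063665
det = -126.662·108.304 − 66.932·-168.634 = -2430.990360
x = (3978.444747·108.304 − 66.932·5449.063665) / -2430.990360 = -27.217200
y = (-126.662·5449.063665 − 3978.444747·-168.634) / -2430.990360 = 7.934318

x=-27.217 y=7.934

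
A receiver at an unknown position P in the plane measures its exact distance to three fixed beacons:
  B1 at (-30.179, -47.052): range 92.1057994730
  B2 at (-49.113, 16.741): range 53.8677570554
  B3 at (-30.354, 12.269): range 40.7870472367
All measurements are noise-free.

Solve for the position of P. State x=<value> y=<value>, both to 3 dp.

x=-0.611 y=40.179

eq1: (x + 30.179)² + (y + 47.052)² = 92.1057994730²
eq2: (x + 49.113)² + (y − 16.741)² = 53.8677570554²
eq3: (x + 30.354)² + (y − 12.269)² = 40.7870472367²
eq2−eq3, eq2−eq1 (x²,y² cancel):
  37.518·x − 8.944·y = -382.302145
  37.868·x − 127.586·y = -5149.428151
det = 37.518·-127.586 − -8.944·37.868 = -4448.080156
x = (-382.302145·-127.586 − -8.944·-5149.428151) / -4448.080156 = -0.611481
y = (37.518·-5149.428151 − -382.302145·37.868) / -4448.080156 = 40.178958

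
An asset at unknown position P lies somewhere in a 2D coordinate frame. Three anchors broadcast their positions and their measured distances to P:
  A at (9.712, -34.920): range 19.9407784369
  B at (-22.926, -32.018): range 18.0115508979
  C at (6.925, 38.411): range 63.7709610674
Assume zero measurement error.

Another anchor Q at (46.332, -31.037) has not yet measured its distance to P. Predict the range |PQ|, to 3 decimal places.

eq1: (x − 9.712)² + (y + 34.920)² = 19.9407784369²
eq2: (x + 22.926)² + (y + 32.018)² = 18.0115508979²
eq3: (x − 6.925)² + (y − 38.411)² = 63.7709610674²
eq1−eq3, eq1−eq2 (x²,y² cancel):
  -5.574·x + 146.662·y = -3459.469629
  -65.276·x + 5.804·y = 310.243135
det = -5.574·5.804 − 146.662·-65.276 = 9541.157216
x = (-3459.469629·5.804 − 146.662·310.243135) / 9541.157216 = -6.873342
y = (-5.574·310.243135 − -3459.469629·-65.276) / 9541.157216 = -23.849270
|P − Q| = √((-6.873342 − 46.332)² + (-23.849270 − -31.037)²) = 53.688657

53.689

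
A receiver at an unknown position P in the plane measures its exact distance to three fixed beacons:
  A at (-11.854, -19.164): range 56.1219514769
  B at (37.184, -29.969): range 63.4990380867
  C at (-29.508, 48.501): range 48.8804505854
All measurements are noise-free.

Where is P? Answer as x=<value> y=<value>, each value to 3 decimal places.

eq1: (x + 11.854)² + (y + 19.164)² = 56.1219514769²
eq2: (x − 37.184)² + (y + 29.969)² = 63.4990380867²
eq3: (x + 29.508)² + (y − 48.501)² = 48.8804505854²
eq2−eq3, eq2−eq1 (x²,y² cancel):
  -133.384·x + 156.940·y = 2585.107637
  -98.076·x + 21.610·y = -890.560205
det = -133.384·21.610 − 156.940·-98.076 = 12509.619200
x = (2585.107637·21.610 − 156.940·-890.560205) / 12509.619200 = 15.638261
y = (-133.384·-890.560205 − 2585.107637·-98.076) / 12509.619200 = 29.762976

x=15.638 y=29.763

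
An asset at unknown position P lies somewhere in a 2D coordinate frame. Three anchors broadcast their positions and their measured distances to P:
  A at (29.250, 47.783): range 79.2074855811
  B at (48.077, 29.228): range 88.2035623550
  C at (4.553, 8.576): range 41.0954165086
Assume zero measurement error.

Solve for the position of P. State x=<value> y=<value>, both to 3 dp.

eq1: (x − 29.250)² + (y − 47.783)² = 79.2074855811²
eq2: (x − 48.077)² + (y − 29.228)² = 88.2035623550²
eq3: (x − 4.553)² + (y − 8.576)² = 41.0954165086²
eq1−eq3, eq1−eq2 (x²,y² cancel):
  -49.394·x − 78.414·y = 1540.492510
  37.654·x − 37.110·y = -1479.146316
det = -49.394·-37.110 − -78.414·37.654 = 4785.612096
x = (1540.492510·-37.110 − -78.414·-1479.146316) / 4785.612096 = -36.182092
y = (-49.394·-1479.146316 − 1540.492510·37.654) / 4785.612096 = 3.145940

x=-36.182 y=3.146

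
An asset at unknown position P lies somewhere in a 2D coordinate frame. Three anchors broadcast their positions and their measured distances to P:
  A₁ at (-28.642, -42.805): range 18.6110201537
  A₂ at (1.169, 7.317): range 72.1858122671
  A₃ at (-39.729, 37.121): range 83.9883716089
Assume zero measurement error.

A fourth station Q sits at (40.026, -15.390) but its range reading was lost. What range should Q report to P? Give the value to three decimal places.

eq1: (x + 28.642)² + (y + 42.805)² = 18.6110201537²
eq2: (x − 1.169)² + (y − 7.317)² = 72.1858122671²
eq3: (x + 39.729)² + (y − 37.121)² = 83.9883716089²
eq3−eq1, eq3−eq2 (x²,y² cancel):
  22.174·x − 159.852·y = 6403.946601
  81.796·x − 59.608·y = -1058.201959
det = 22.174·-59.608 − -159.852·81.796 = 11753.506400
x = (6403.946601·-59.608 − -159.852·-1058.201959) / 11753.506400 = -46.869600
y = (22.174·-1058.201959 − 6403.946601·81.796) / 11753.506400 = -46.563278
|P − Q| = √((-46.869600 − 40.026)² + (-46.563278 − -15.390)²) = 92.318030

92.318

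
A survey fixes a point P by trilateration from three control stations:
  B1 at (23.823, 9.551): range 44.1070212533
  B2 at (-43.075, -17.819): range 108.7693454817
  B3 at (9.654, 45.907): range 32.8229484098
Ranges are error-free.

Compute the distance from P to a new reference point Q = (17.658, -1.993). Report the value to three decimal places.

57.176

eq1: (x − 23.823)² + (y − 9.551)² = 44.1070212533²
eq2: (x + 43.075)² + (y + 17.819)² = 108.7693454817²
eq3: (x − 9.654)² + (y − 45.907)² = 32.8229484098²
eq3−eq2, eq3−eq1 (x²,y² cancel):
  -105.458·x − 127.452·y = -10781.104553
  28.338·x − 72.712·y = -2409.978817
det = -105.458·-72.712 − -127.452·28.338 = 11279.796872
x = (-10781.104553·-72.712 − -127.452·-2409.978817) / 11279.796872 = 42.266635
y = (-105.458·-2409.978817 − -10781.104553·28.338) / 11279.796872 = 49.616717
|P − Q| = √((42.266635 − 17.658)² + (49.616717 − -1.993)²) = 57.176462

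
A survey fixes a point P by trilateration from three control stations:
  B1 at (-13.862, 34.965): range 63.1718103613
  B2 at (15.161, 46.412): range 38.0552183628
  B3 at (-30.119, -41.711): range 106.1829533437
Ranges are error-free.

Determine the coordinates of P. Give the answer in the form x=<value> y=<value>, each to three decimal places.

eq1: (x + 13.862)² + (y − 34.965)² = 63.1718103613²
eq2: (x − 15.161)² + (y − 46.412)² = 38.0552183628²
eq3: (x + 30.119)² + (y + 41.711)² = 106.1829533437²
eq1−eq2, eq1−eq3 (x²,y² cancel):
  58.046·x + 22.894·y = 3511.701376
  -32.514·x − 153.352·y = -6051.886543
det = 58.046·-153.352 − 22.894·-32.514 = -8157.094676
x = (3511.701376·-153.352 − 22.894·-6051.886543) / -8157.094676 = 49.033946
y = (58.046·-6051.886543 − 3511.701376·-32.514) / -8157.094676 = 29.067745

x=49.034 y=29.068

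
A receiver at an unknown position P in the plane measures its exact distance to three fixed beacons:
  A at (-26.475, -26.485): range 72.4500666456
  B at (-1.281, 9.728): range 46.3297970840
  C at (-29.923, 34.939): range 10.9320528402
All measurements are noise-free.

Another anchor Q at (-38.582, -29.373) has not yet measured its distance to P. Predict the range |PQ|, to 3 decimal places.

75.696

eq1: (x + 26.475)² + (y + 26.485)² = 72.4500666456²
eq2: (x + 1.281)² + (y − 9.728)² = 46.3297970840²
eq3: (x + 29.923)² + (y − 34.939)² = 10.9320528402²
eq1−eq3, eq1−eq2 (x²,y² cancel):
  -6.896·x + 122.848·y = 5843.241178
  50.388·x + 72.426·y = 1796.456154
det = -6.896·72.426 − 122.848·50.388 = -6689.514720
x = (5843.241178·72.426 − 122.848·1796.456154) / -6689.514720 = -30.272979
y = (-6.896·1796.456154 − 5843.241178·50.388) / -6689.514720 = 45.865449
|P − Q| = √((-30.272979 − -38.582)² + (45.865449 − -29.373)²) = 75.695866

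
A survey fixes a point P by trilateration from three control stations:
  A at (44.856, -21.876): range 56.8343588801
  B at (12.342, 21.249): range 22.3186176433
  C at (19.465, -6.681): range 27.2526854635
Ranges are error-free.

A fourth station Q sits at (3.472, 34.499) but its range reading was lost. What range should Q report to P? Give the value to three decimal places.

eq1: (x − 44.856)² + (y + 21.876)² = 56.8343588801²
eq2: (x − 12.342)² + (y − 21.249)² = 22.3186176433²
eq3: (x − 19.465)² + (y + 6.681)² = 27.2526854635²
eq2−eq1, eq2−eq3 (x²,y² cancel):
  65.028·x − 86.250·y = -845.248509
  14.246·x − 55.860·y = -424.911150
det = 65.028·-55.860 − -86.250·14.246 = -2403.746580
x = (-845.248509·-55.860 − -86.250·-424.911150) / -2403.746580 = -4.396052
y = (65.028·-424.911150 − -845.248509·14.246) / -2403.746580 = 6.485589
|P − Q| = √((-4.396052 − 3.472)² + (6.485589 − 34.499)²) = 29.097379

29.097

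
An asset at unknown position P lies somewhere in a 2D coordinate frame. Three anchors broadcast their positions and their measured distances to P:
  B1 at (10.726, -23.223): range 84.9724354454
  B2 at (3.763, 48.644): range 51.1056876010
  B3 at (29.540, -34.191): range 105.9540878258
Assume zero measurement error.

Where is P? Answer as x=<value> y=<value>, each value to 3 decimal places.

x=-46.529 y=39.563

eq1: (x − 10.726)² + (y + 23.223)² = 84.9724354454²
eq2: (x − 3.763)² + (y − 48.644)² = 51.1056876010²
eq3: (x − 29.540)² + (y + 34.191)² = 105.9540878258²
eq3−eq1, eq3−eq2 (x²,y² cancel):
  -37.628·x + 21.936·y = 2618.672665
  -51.554·x + 165.670·y = 8953.240246
det = -37.628·165.670 − 21.936·-51.554 = -5102.942216
x = (2618.672665·165.670 − 21.936·8953.240246) / -5102.942216 = -46.529475
y = (-37.628·8953.240246 − 2618.672665·-51.554) / -5102.942216 = 39.563347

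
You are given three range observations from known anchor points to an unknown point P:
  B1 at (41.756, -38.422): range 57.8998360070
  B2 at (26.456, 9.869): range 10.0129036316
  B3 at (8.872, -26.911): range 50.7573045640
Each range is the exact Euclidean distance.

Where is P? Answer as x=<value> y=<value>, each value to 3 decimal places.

x=31.443 y=18.552

eq1: (x − 41.756)² + (y + 38.422)² = 57.8998360070²
eq2: (x − 26.456)² + (y − 9.869)² = 10.0129036316²
eq3: (x − 8.872)² + (y + 26.911)² = 50.7573045640²
eq3−eq2, eq3−eq1 (x²,y² cancel):
  35.168·x + 73.560·y = 2470.448519
  65.768·x − 23.022·y = 1640.812272
det = 35.168·-23.022 − 73.560·65.768 = -5647.531776
x = (2470.448519·-23.022 − 73.560·1640.812272) / -5647.531776 = 31.442553
y = (35.168·1640.812272 − 2470.448519·65.768) / -5647.531776 = 18.551887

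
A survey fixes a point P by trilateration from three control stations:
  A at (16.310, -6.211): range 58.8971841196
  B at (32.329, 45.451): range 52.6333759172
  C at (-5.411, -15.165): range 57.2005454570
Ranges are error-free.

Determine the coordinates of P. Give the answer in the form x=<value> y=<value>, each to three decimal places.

eq1: (x − 16.310)² + (y + 6.211)² = 58.8971841196²
eq2: (x − 32.329)² + (y − 45.451)² = 52.6333759172²
eq3: (x + 5.411)² + (y + 15.165)² = 57.2005454570²
eq2−eq1, eq2−eq3 (x²,y² cancel):
  -32.038·x − 103.324·y = -3504.971058
  -75.480·x − 121.232·y = -3353.331636
det = -32.038·-121.232 − -103.324·-75.480 = -3914.864704
x = (-3504.971058·-121.232 − -103.324·-3353.331636) / -3914.864704 = -20.035179
y = (-32.038·-3353.331636 − -3504.971058·-75.480) / -3914.864704 = 40.134510

x=-20.035 y=40.135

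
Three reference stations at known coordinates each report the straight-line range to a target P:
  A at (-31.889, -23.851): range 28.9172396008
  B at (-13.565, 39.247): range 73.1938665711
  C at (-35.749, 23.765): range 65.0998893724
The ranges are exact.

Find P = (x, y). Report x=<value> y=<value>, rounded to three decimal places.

eq1: (x + 31.889)² + (y + 23.851)² = 28.9172396008²
eq2: (x + 13.565)² + (y − 39.247)² = 73.1938665711²
eq3: (x + 35.749)² + (y − 23.765)² = 65.0998893724²
eq2−eq3, eq2−eq1 (x²,y² cancel):
  -44.368·x − 30.964·y = 1237.776499
  -36.648·x − 126.196·y = 4382.577646
det = -44.368·-126.196 − -30.964·-36.648 = 4464.295456
x = (1237.776499·-126.196 − -30.964·4382.577646) / 4464.295456 = -4.592059
y = (-44.368·4382.577646 − 1237.776499·-36.648) / 4464.295456 = -33.394782

x=-4.592 y=-33.395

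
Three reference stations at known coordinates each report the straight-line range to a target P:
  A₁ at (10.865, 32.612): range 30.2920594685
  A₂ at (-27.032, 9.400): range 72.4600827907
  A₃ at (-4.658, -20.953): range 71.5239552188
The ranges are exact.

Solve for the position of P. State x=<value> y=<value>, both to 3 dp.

eq1: (x − 10.865)² + (y − 32.612)² = 30.2920594685²
eq2: (x + 27.032)² + (y − 9.400)² = 72.4600827907²
eq3: (x + 4.658)² + (y + 20.953)² = 71.5239552188²
eq3−eq2, eq3−eq1 (x²,y² cancel):
  -44.748·x + 60.706·y = 223.576423
  31.046·x + 107.130·y = 4918.932899
det = -44.748·107.130 − 60.706·31.046 = -6678.531716
x = (223.576423·107.130 − 60.706·4918.932899) / -6678.531716 = 41.125357
y = (-44.748·4918.932899 − 223.576423·31.046) / -6678.531716 = 33.997527

x=41.125 y=33.998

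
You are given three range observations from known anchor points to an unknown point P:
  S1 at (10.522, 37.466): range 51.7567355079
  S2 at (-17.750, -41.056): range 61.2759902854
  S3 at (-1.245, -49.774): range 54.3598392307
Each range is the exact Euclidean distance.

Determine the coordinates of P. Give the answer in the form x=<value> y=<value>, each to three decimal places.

x=34.198 y=-8.558

eq1: (x − 10.522)² + (y − 37.466)² = 51.7567355079²
eq2: (x + 17.750)² + (y + 41.056)² = 61.2759902854²
eq3: (x + 1.245)² + (y + 49.774)² = 54.3598392307²
eq1−eq2, eq1−eq3 (x²,y² cancel):
  -56.544·x − 157.044·y = -589.743319
  -23.534·x − 174.480·y = 688.355010
det = -56.544·-174.480 − -157.044·-23.534 = 6169.923624
x = (-589.743319·-174.480 − -157.044·688.355010) / 6169.923624 = 34.198225
y = (-56.544·688.355010 − -589.743319·-23.534) / 6169.923624 = -8.557864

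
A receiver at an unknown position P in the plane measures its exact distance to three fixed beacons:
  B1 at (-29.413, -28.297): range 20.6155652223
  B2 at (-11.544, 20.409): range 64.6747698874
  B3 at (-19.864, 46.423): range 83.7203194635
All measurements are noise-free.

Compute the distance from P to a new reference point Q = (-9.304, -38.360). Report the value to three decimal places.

eq1: (x + 29.413)² + (y + 28.297)² = 20.6155652223²
eq2: (x + 11.544)² + (y − 20.409)² = 64.6747698874²
eq3: (x + 19.864)² + (y − 46.423)² = 83.7203194635²
eq3−eq1, eq3−eq2 (x²,y² cancel):
  -19.098·x − 149.440·y = 5700.261715
  16.640·x − 52.028·y = 826.383823
det = -19.098·-52.028 − -149.440·16.640 = 3480.312344
x = (5700.261715·-52.028 − -149.440·826.383823) / 3480.312344 = -49.730714
y = (-19.098·826.383823 − 5700.261715·16.640) / 3480.312344 = -31.788708
|P − Q| = √((-49.730714 − -9.304)² + (-31.788708 − -38.360)²) = 40.957308

40.957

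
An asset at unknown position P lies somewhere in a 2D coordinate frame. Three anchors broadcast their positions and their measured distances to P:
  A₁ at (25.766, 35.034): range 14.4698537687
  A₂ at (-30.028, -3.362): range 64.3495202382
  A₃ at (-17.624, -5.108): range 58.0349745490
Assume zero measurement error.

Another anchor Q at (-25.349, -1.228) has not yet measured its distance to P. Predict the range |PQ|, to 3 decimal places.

59.622

eq1: (x − 25.766)² + (y − 35.034)² = 14.4698537687²
eq2: (x + 30.028)² + (y + 3.362)² = 64.3495202382²
eq3: (x + 17.624)² + (y + 5.108)² = 58.0349745490²
eq3−eq1, eq3−eq2 (x²,y² cancel):
  86.780·x + 80.284·y = 4713.252475
  -24.808·x + 3.492·y = -196.515696
det = 86.780·3.492 − 80.284·-24.808 = 2294.721232
x = (4713.252475·3.492 − 80.284·-196.515696) / 2294.721232 = 14.047782
y = (86.780·-196.515696 − 4713.252475·-24.808) / 2294.721232 = 43.522818
|P − Q| = √((14.047782 − -25.349)² + (43.522818 − -1.228)²) = 59.621659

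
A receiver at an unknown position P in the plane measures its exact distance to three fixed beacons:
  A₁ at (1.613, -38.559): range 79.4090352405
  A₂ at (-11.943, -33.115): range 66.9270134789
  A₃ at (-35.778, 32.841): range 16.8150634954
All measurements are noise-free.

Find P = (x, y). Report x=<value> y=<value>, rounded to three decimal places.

eq1: (x − 1.613)² + (y + 38.559)² = 79.4090352405²
eq2: (x + 11.943)² + (y + 33.115)² = 66.9270134789²
eq3: (x + 35.778)² + (y − 32.841)² = 16.8150634954²
eq3−eq2, eq3−eq1 (x²,y² cancel):
  47.670·x − 131.912·y = -5315.836864
  74.782·x − 142.800·y = -6892.246832
det = 47.670·-142.800 − -131.912·74.782 = 3057.367184
x = (-5315.836864·-142.800 − -131.912·-6892.246832) / 3057.367184 = -49.084245
y = (47.670·-6892.246832 − -5315.836864·74.782) / 3057.367184 = 22.560426

x=-49.084 y=22.560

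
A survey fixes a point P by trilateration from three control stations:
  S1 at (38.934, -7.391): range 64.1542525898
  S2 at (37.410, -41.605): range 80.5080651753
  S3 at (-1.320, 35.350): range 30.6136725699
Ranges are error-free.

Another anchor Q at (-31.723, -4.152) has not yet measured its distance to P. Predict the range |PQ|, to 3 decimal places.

eq1: (x − 38.934)² + (y + 7.391)² = 64.1542525898²
eq2: (x − 37.410)² + (y + 41.605)² = 80.5080651753²
eq3: (x + 1.320)² + (y − 35.350)² = 30.6136725699²
eq2−eq1, eq2−eq3 (x²,y² cancel):
  3.048·x + 68.428·y = 805.779545
  -77.460·x + 153.910·y = 3665.232385
det = 3.048·153.910 − 68.428·-77.460 = 5769.550560
x = (805.779545·153.910 − 68.428·3665.232385) / 5769.550560 = -21.975194
y = (3.048·3665.232385 − 805.779545·-77.460) / 5769.550560 = 12.754427
|P − Q| = √((-21.975194 − -31.723)² + (12.754427 − -4.152)²) = 19.515302

19.515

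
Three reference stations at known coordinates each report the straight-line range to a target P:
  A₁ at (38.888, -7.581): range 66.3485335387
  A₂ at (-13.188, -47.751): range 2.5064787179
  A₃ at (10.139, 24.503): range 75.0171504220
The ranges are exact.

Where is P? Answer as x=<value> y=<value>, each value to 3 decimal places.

eq1: (x − 38.888)² + (y + 7.581)² = 66.3485335387²
eq2: (x + 13.188)² + (y + 47.751)² = 2.5064787179²
eq3: (x − 10.139)² + (y − 24.503)² = 75.0171504220²
eq1−eq3, eq1−eq2 (x²,y² cancel):
  -57.498·x + 64.168·y = -2091.996730
  -104.152·x − 80.340·y = 5280.178707
det = -57.498·-80.340 − 64.168·-104.152 = 11302.614856
x = (-2091.996730·-80.340 − 64.168·5280.178707) / 11302.614856 = -15.106902
y = (-57.498·5280.178707 − -2091.996730·-104.152) / 11302.614856 = -46.138470

x=-15.107 y=-46.138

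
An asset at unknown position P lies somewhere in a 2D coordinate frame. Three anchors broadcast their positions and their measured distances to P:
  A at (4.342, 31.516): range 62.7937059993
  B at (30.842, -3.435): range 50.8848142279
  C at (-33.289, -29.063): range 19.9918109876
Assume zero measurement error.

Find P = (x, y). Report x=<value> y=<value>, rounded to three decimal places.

eq1: (x − 4.342)² + (y − 31.516)² = 62.7937059993²
eq2: (x − 30.842)² + (y + 3.435)² = 50.8848142279²
eq3: (x + 33.289)² + (y + 29.063)² = 19.9918109876²
eq3−eq2, eq3−eq1 (x²,y² cancel):
  128.262·x + 51.256·y = -3179.379113
  75.262·x + 121.158·y = -4484.081277
det = 128.262·121.158 − 51.256·75.262 = 11682.338324
x = (-3179.379113·121.158 − 51.256·-4484.081277) / 11682.338324 = -13.299661
y = (128.262·-4484.081277 − -3179.379113·75.262) / 11682.338324 = -28.748594

x=-13.300 y=-28.749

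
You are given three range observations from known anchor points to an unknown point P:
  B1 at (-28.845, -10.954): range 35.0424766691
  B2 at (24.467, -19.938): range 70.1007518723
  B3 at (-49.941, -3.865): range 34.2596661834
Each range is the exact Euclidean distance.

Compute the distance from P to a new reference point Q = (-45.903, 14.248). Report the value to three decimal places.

eq1: (x + 28.845)² + (y + 10.954)² = 35.0424766691²
eq2: (x − 24.467)² + (y + 19.938)² = 70.1007518723²
eq3: (x + 49.941)² + (y + 3.865)² = 34.2596661834²
eq3−eq1, eq3−eq2 (x²,y² cancel):
  42.192·x − 14.178·y = -1611.268009
  148.816·x − 32.146·y = -5253.274459
det = 42.192·-32.146 − -14.178·148.816 = 753.609216
x = (-1611.268009·-32.146 − -14.178·-5253.274459) / 753.609216 = -30.101946
y = (42.192·-5253.274459 − -1611.268009·148.816) / 753.609216 = 24.065927
|P − Q| = √((-30.101946 − -45.903)² + (24.065927 − 14.248)²) = 18.602822

18.603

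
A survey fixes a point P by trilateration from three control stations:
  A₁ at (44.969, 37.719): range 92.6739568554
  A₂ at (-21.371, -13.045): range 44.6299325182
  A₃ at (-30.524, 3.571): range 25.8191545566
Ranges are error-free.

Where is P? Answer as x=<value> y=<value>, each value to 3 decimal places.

eq1: (x − 44.969)² + (y − 37.719)² = 92.6739568554²
eq2: (x + 21.371)² + (y + 13.045)² = 44.6299325182²
eq3: (x + 30.524)² + (y − 3.571)² = 25.8191545566²
eq2−eq3, eq2−eq1 (x²,y² cancel):
  -18.306·x + 33.232·y = 1642.777086
  132.680·x + 101.528·y = -3778.589147
det = -18.306·101.528 − 33.232·132.680 = -6267.793328
x = (1642.777086·101.528 − 33.232·-3778.589147) / -6267.793328 = -46.644478
y = (-18.306·-3778.589147 − 1642.777086·132.680) / -6267.793328 = 23.739266

x=-46.644 y=23.739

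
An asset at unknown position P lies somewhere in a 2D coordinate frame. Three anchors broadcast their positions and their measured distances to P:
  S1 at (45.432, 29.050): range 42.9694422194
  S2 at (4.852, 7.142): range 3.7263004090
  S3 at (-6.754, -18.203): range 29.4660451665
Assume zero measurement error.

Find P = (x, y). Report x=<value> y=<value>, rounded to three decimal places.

eq1: (x − 45.432)² + (y − 29.050)² = 42.9694422194²
eq2: (x − 4.852)² + (y − 7.142)² = 3.7263004090²
eq3: (x + 6.754)² + (y + 18.203)² = 29.4660451665²
eq2−eq3, eq2−eq1 (x²,y² cancel):
  -23.212·x − 50.690·y = -551.946846
  81.160·x + 43.816·y = 1000.931406
det = -23.212·43.816 − -50.690·81.160 = 3096.943408
x = (-551.946846·43.816 − -50.690·1000.931406) / 3096.943408 = 8.573973
y = (-23.212·1000.931406 − -551.946846·81.160) / 3096.943408 = 6.962473

x=8.574 y=6.962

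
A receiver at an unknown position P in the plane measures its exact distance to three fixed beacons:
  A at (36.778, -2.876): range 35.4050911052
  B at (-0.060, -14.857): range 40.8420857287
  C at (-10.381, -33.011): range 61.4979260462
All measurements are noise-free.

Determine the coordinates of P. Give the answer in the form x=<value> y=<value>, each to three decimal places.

eq1: (x − 36.778)² + (y + 2.876)² = 35.4050911052²
eq2: (x + 0.060)² + (y + 14.857)² = 40.8420857287²
eq3: (x + 10.381)² + (y + 33.011)² = 61.4979260462²
eq2−eq1, eq2−eq3 (x²,y² cancel):
  73.676·x + 23.962·y = 1554.714102
  -20.642·x − 36.308·y = -1137.161708
det = 73.676·-36.308 − 23.962·-20.642 = -2180.404604
x = (1554.714102·-36.308 − 23.962·-1137.161708) / -2180.404604 = 13.391960
y = (73.676·-1137.161708 − 1554.714102·-20.642) / -2180.404604 = 23.706205

x=13.392 y=23.706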